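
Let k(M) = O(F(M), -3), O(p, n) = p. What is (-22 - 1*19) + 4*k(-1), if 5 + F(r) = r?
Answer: -65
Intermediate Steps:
F(r) = -5 + r
k(M) = -5 + M
(-22 - 1*19) + 4*k(-1) = (-22 - 1*19) + 4*(-5 - 1) = (-22 - 19) + 4*(-6) = -41 - 24 = -65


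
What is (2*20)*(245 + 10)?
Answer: 10200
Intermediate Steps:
(2*20)*(245 + 10) = 40*255 = 10200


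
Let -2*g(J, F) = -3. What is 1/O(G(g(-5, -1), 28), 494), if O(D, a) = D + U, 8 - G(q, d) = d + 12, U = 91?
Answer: 1/59 ≈ 0.016949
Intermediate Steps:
g(J, F) = 3/2 (g(J, F) = -1/2*(-3) = 3/2)
G(q, d) = -4 - d (G(q, d) = 8 - (d + 12) = 8 - (12 + d) = 8 + (-12 - d) = -4 - d)
O(D, a) = 91 + D (O(D, a) = D + 91 = 91 + D)
1/O(G(g(-5, -1), 28), 494) = 1/(91 + (-4 - 1*28)) = 1/(91 + (-4 - 28)) = 1/(91 - 32) = 1/59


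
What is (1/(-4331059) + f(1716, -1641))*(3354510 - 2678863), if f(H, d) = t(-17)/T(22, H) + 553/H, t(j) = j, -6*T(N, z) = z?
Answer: 1916703738803063/7432097244 ≈ 2.5790e+5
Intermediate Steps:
T(N, z) = -z/6
f(H, d) = 655/H (f(H, d) = -17*(-6/H) + 553/H = -(-102)/H + 553/H = 102/H + 553/H = 655/H)
(1/(-4331059) + f(1716, -1641))*(3354510 - 2678863) = (1/(-4331059) + 655/1716)*(3354510 - 2678863) = (-1/4331059 + 655*(1/1716))*675647 = (-1/4331059 + 655/1716)*675647 = (2836841929/7432097244)*675647 = 1916703738803063/7432097244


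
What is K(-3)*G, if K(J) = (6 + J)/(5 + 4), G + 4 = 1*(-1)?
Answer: -5/3 ≈ -1.6667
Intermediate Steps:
G = -5 (G = -4 + 1*(-1) = -4 - 1 = -5)
K(J) = 2/3 + J/9 (K(J) = (6 + J)/9 = (6 + J)*(1/9) = 2/3 + J/9)
K(-3)*G = (2/3 + (1/9)*(-3))*(-5) = (2/3 - 1/3)*(-5) = (1/3)*(-5) = -5/3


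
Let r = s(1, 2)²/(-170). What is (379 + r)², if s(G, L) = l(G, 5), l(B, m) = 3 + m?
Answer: 1035745489/7225 ≈ 1.4336e+5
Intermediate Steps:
s(G, L) = 8 (s(G, L) = 3 + 5 = 8)
r = -32/85 (r = 8²/(-170) = 64*(-1/170) = -32/85 ≈ -0.37647)
(379 + r)² = (379 - 32/85)² = (32183/85)² = 1035745489/7225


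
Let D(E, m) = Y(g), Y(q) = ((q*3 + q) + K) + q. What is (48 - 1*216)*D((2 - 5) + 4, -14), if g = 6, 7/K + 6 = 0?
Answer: -4844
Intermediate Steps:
K = -7/6 (K = 7/(-6 + 0) = 7/(-6) = 7*(-⅙) = -7/6 ≈ -1.1667)
Y(q) = -7/6 + 5*q (Y(q) = ((q*3 + q) - 7/6) + q = ((3*q + q) - 7/6) + q = (4*q - 7/6) + q = (-7/6 + 4*q) + q = -7/6 + 5*q)
D(E, m) = 173/6 (D(E, m) = -7/6 + 5*6 = -7/6 + 30 = 173/6)
(48 - 1*216)*D((2 - 5) + 4, -14) = (48 - 1*216)*(173/6) = (48 - 216)*(173/6) = -168*173/6 = -4844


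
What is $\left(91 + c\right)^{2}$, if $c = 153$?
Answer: $59536$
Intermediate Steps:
$\left(91 + c\right)^{2} = \left(91 + 153\right)^{2} = 244^{2} = 59536$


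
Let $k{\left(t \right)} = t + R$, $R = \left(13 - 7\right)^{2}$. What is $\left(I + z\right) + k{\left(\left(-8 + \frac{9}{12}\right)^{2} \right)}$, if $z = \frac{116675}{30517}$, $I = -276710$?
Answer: $- \frac{135064635731}{488272} \approx -2.7662 \cdot 10^{5}$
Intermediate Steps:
$z = \frac{116675}{30517}$ ($z = 116675 \cdot \frac{1}{30517} = \frac{116675}{30517} \approx 3.8233$)
$R = 36$ ($R = 6^{2} = 36$)
$k{\left(t \right)} = 36 + t$ ($k{\left(t \right)} = t + 36 = 36 + t$)
$\left(I + z\right) + k{\left(\left(-8 + \frac{9}{12}\right)^{2} \right)} = \left(-276710 + \frac{116675}{30517}\right) + \left(36 + \left(-8 + \frac{9}{12}\right)^{2}\right) = - \frac{8444242395}{30517} + \left(36 + \left(-8 + 9 \cdot \frac{1}{12}\right)^{2}\right) = - \frac{8444242395}{30517} + \left(36 + \left(-8 + \frac{3}{4}\right)^{2}\right) = - \frac{8444242395}{30517} + \left(36 + \left(- \frac{29}{4}\right)^{2}\right) = - \frac{8444242395}{30517} + \left(36 + \frac{841}{16}\right) = - \frac{8444242395}{30517} + \frac{1417}{16} = - \frac{135064635731}{488272}$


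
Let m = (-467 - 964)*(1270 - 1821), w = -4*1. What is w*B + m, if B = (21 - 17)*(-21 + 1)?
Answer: 788801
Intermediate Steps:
w = -4
m = 788481 (m = -1431*(-551) = 788481)
B = -80 (B = 4*(-20) = -80)
w*B + m = -4*(-80) + 788481 = 320 + 788481 = 788801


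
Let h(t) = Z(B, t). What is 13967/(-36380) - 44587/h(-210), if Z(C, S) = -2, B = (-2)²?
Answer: 811023563/36380 ≈ 22293.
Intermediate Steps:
B = 4
h(t) = -2
13967/(-36380) - 44587/h(-210) = 13967/(-36380) - 44587/(-2) = 13967*(-1/36380) - 44587*(-½) = -13967/36380 + 44587/2 = 811023563/36380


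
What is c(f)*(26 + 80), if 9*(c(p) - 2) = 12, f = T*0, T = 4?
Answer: 1060/3 ≈ 353.33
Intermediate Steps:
f = 0 (f = 4*0 = 0)
c(p) = 10/3 (c(p) = 2 + (1/9)*12 = 2 + 4/3 = 10/3)
c(f)*(26 + 80) = 10*(26 + 80)/3 = (10/3)*106 = 1060/3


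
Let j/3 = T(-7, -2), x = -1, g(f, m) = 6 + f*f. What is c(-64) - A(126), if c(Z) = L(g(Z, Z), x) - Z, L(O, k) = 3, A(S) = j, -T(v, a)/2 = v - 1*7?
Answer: -17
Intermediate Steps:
g(f, m) = 6 + f²
T(v, a) = 14 - 2*v (T(v, a) = -2*(v - 1*7) = -2*(v - 7) = -2*(-7 + v) = 14 - 2*v)
j = 84 (j = 3*(14 - 2*(-7)) = 3*(14 + 14) = 3*28 = 84)
A(S) = 84
c(Z) = 3 - Z
c(-64) - A(126) = (3 - 1*(-64)) - 1*84 = (3 + 64) - 84 = 67 - 84 = -17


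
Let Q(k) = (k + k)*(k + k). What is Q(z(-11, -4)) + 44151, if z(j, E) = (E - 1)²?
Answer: 46651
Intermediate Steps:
z(j, E) = (-1 + E)²
Q(k) = 4*k² (Q(k) = (2*k)*(2*k) = 4*k²)
Q(z(-11, -4)) + 44151 = 4*((-1 - 4)²)² + 44151 = 4*((-5)²)² + 44151 = 4*25² + 44151 = 4*625 + 44151 = 2500 + 44151 = 46651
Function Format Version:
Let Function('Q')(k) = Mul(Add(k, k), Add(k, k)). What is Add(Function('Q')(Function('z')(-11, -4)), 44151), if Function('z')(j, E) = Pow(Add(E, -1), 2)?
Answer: 46651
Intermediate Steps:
Function('z')(j, E) = Pow(Add(-1, E), 2)
Function('Q')(k) = Mul(4, Pow(k, 2)) (Function('Q')(k) = Mul(Mul(2, k), Mul(2, k)) = Mul(4, Pow(k, 2)))
Add(Function('Q')(Function('z')(-11, -4)), 44151) = Add(Mul(4, Pow(Pow(Add(-1, -4), 2), 2)), 44151) = Add(Mul(4, Pow(Pow(-5, 2), 2)), 44151) = Add(Mul(4, Pow(25, 2)), 44151) = Add(Mul(4, 625), 44151) = Add(2500, 44151) = 46651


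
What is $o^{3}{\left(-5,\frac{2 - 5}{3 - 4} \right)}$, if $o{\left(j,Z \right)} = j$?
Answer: $-125$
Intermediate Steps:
$o^{3}{\left(-5,\frac{2 - 5}{3 - 4} \right)} = \left(-5\right)^{3} = -125$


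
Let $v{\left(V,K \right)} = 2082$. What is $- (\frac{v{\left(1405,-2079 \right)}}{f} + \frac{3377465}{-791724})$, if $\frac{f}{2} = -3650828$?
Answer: $\frac{1541420996963}{361306018434} \approx 4.2663$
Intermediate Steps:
$f = -7301656$ ($f = 2 \left(-3650828\right) = -7301656$)
$- (\frac{v{\left(1405,-2079 \right)}}{f} + \frac{3377465}{-791724}) = - (\frac{2082}{-7301656} + \frac{3377465}{-791724}) = - (2082 \left(- \frac{1}{7301656}\right) + 3377465 \left(- \frac{1}{791724}\right)) = - (- \frac{1041}{3650828} - \frac{3377465}{791724}) = \left(-1\right) \left(- \frac{1541420996963}{361306018434}\right) = \frac{1541420996963}{361306018434}$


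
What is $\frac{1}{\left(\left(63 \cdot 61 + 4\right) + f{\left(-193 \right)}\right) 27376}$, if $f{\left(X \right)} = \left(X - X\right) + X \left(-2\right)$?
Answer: $\frac{1}{115882608} \approx 8.6294 \cdot 10^{-9}$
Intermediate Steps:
$f{\left(X \right)} = - 2 X$ ($f{\left(X \right)} = 0 - 2 X = - 2 X$)
$\frac{1}{\left(\left(63 \cdot 61 + 4\right) + f{\left(-193 \right)}\right) 27376} = \frac{1}{\left(\left(63 \cdot 61 + 4\right) - -386\right) 27376} = \frac{1}{\left(3843 + 4\right) + 386} \cdot \frac{1}{27376} = \frac{1}{3847 + 386} \cdot \frac{1}{27376} = \frac{1}{4233} \cdot \frac{1}{27376} = \frac{1}{115882608}$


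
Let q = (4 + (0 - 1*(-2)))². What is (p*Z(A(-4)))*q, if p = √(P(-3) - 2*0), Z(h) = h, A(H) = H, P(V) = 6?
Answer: -144*√6 ≈ -352.73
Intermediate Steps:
p = √6 (p = √(6 - 2*0) = √(6 + 0) = √6 ≈ 2.4495)
q = 36 (q = (4 + (0 + 2))² = (4 + 2)² = 6² = 36)
(p*Z(A(-4)))*q = (√6*(-4))*36 = -4*√6*36 = -144*√6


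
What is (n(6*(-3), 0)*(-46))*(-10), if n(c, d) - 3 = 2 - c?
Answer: 10580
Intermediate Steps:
n(c, d) = 5 - c (n(c, d) = 3 + (2 - c) = 5 - c)
(n(6*(-3), 0)*(-46))*(-10) = ((5 - 6*(-3))*(-46))*(-10) = ((5 - 1*(-18))*(-46))*(-10) = ((5 + 18)*(-46))*(-10) = (23*(-46))*(-10) = -1058*(-10) = 10580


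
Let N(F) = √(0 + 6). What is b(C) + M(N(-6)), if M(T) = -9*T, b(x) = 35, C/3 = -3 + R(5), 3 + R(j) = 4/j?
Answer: 35 - 9*√6 ≈ 12.955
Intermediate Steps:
N(F) = √6
R(j) = -3 + 4/j
C = -78/5 (C = 3*(-3 + (-3 + 4/5)) = 3*(-3 + (-3 + 4*(⅕))) = 3*(-3 + (-3 + ⅘)) = 3*(-3 - 11/5) = 3*(-26/5) = -78/5 ≈ -15.600)
b(C) + M(N(-6)) = 35 - 9*√6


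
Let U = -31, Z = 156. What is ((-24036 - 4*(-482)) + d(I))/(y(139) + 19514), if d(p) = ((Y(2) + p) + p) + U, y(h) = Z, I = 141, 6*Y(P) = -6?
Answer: -10929/9835 ≈ -1.1112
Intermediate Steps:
Y(P) = -1 (Y(P) = (⅙)*(-6) = -1)
y(h) = 156
d(p) = -32 + 2*p (d(p) = ((-1 + p) + p) - 31 = (-1 + 2*p) - 31 = -32 + 2*p)
((-24036 - 4*(-482)) + d(I))/(y(139) + 19514) = ((-24036 - 4*(-482)) + (-32 + 2*141))/(156 + 19514) = ((-24036 + 1928) + (-32 + 282))/19670 = (-22108 + 250)*(1/19670) = -21858*1/19670 = -10929/9835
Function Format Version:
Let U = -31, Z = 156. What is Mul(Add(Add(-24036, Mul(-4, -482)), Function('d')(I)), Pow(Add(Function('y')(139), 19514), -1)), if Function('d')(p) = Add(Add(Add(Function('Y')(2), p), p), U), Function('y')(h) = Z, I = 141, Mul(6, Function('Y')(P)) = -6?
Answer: Rational(-10929, 9835) ≈ -1.1112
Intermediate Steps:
Function('Y')(P) = -1 (Function('Y')(P) = Mul(Rational(1, 6), -6) = -1)
Function('y')(h) = 156
Function('d')(p) = Add(-32, Mul(2, p)) (Function('d')(p) = Add(Add(Add(-1, p), p), -31) = Add(Add(-1, Mul(2, p)), -31) = Add(-32, Mul(2, p)))
Mul(Add(Add(-24036, Mul(-4, -482)), Function('d')(I)), Pow(Add(Function('y')(139), 19514), -1)) = Mul(Add(Add(-24036, Mul(-4, -482)), Add(-32, Mul(2, 141))), Pow(Add(156, 19514), -1)) = Mul(Add(Add(-24036, 1928), Add(-32, 282)), Pow(19670, -1)) = Mul(Add(-22108, 250), Rational(1, 19670)) = Mul(-21858, Rational(1, 19670)) = Rational(-10929, 9835)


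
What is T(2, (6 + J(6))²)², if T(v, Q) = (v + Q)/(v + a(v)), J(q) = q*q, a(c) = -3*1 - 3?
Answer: 779689/4 ≈ 1.9492e+5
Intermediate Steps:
a(c) = -6 (a(c) = -3 - 3 = -6)
J(q) = q²
T(v, Q) = (Q + v)/(-6 + v) (T(v, Q) = (v + Q)/(v - 6) = (Q + v)/(-6 + v))
T(2, (6 + J(6))²)² = (((6 + 6²)² + 2)/(-6 + 2))² = (((6 + 36)² + 2)/(-4))² = (-(42² + 2)/4)² = (-(1764 + 2)/4)² = (-¼*1766)² = (-883/2)² = 779689/4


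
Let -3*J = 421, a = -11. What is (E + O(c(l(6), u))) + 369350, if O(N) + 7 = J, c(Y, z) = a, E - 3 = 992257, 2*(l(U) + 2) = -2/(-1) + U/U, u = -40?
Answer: 4084388/3 ≈ 1.3615e+6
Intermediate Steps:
l(U) = -1/2 (l(U) = -2 + (-2/(-1) + U/U)/2 = -2 + (-2*(-1) + 1)/2 = -2 + (2 + 1)/2 = -2 + (1/2)*3 = -2 + 3/2 = -1/2)
E = 992260 (E = 3 + 992257 = 992260)
J = -421/3 (J = -1/3*421 = -421/3 ≈ -140.33)
c(Y, z) = -11
O(N) = -442/3 (O(N) = -7 - 421/3 = -442/3)
(E + O(c(l(6), u))) + 369350 = (992260 - 442/3) + 369350 = 2976338/3 + 369350 = 4084388/3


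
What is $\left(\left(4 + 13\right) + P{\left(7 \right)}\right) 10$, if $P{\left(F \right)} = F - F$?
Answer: $170$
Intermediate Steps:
$P{\left(F \right)} = 0$
$\left(\left(4 + 13\right) + P{\left(7 \right)}\right) 10 = \left(\left(4 + 13\right) + 0\right) 10 = \left(17 + 0\right) 10 = 17 \cdot 10 = 170$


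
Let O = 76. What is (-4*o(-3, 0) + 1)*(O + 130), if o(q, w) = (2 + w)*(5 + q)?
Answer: -3090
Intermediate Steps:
(-4*o(-3, 0) + 1)*(O + 130) = (-4*(10 + 2*(-3) + 5*0 - 3*0) + 1)*(76 + 130) = (-4*(10 - 6 + 0 + 0) + 1)*206 = (-4*4 + 1)*206 = (-16 + 1)*206 = -15*206 = -3090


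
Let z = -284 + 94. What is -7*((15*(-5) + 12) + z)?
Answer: 1771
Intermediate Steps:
z = -190
-7*((15*(-5) + 12) + z) = -7*((15*(-5) + 12) - 190) = -7*((-75 + 12) - 190) = -7*(-63 - 190) = -7*(-253) = 1771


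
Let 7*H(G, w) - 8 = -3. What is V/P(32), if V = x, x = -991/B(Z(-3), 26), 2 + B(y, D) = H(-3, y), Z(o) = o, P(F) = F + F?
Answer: 6937/576 ≈ 12.043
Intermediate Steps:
P(F) = 2*F
H(G, w) = 5/7 (H(G, w) = 8/7 + (⅐)*(-3) = 8/7 - 3/7 = 5/7)
B(y, D) = -9/7 (B(y, D) = -2 + 5/7 = -9/7)
x = 6937/9 (x = -991/(-9/7) = -991*(-7/9) = 6937/9 ≈ 770.78)
V = 6937/9 ≈ 770.78
V/P(32) = 6937/(9*((2*32))) = (6937/9)/64 = (6937/9)*(1/64) = 6937/576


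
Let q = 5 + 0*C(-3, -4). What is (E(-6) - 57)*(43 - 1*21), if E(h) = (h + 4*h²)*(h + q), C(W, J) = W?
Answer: -4290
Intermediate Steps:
q = 5 (q = 5 + 0*(-3) = 5 + 0 = 5)
E(h) = (5 + h)*(h + 4*h²) (E(h) = (h + 4*h²)*(h + 5) = (h + 4*h²)*(5 + h) = (5 + h)*(h + 4*h²))
(E(-6) - 57)*(43 - 1*21) = (-6*(5 + 4*(-6)² + 21*(-6)) - 57)*(43 - 1*21) = (-6*(5 + 4*36 - 126) - 57)*(43 - 21) = (-6*(5 + 144 - 126) - 57)*22 = (-6*23 - 57)*22 = (-138 - 57)*22 = -195*22 = -4290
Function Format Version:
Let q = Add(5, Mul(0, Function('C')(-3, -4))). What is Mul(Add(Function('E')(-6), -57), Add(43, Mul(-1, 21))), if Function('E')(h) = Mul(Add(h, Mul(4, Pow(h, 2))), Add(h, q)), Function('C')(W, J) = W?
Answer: -4290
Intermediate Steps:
q = 5 (q = Add(5, Mul(0, -3)) = Add(5, 0) = 5)
Function('E')(h) = Mul(Add(5, h), Add(h, Mul(4, Pow(h, 2)))) (Function('E')(h) = Mul(Add(h, Mul(4, Pow(h, 2))), Add(h, 5)) = Mul(Add(h, Mul(4, Pow(h, 2))), Add(5, h)) = Mul(Add(5, h), Add(h, Mul(4, Pow(h, 2)))))
Mul(Add(Function('E')(-6), -57), Add(43, Mul(-1, 21))) = Mul(Add(Mul(-6, Add(5, Mul(4, Pow(-6, 2)), Mul(21, -6))), -57), Add(43, Mul(-1, 21))) = Mul(Add(Mul(-6, Add(5, Mul(4, 36), -126)), -57), Add(43, -21)) = Mul(Add(Mul(-6, Add(5, 144, -126)), -57), 22) = Mul(Add(Mul(-6, 23), -57), 22) = Mul(Add(-138, -57), 22) = Mul(-195, 22) = -4290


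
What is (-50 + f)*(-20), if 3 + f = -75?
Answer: 2560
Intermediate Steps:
f = -78 (f = -3 - 75 = -78)
(-50 + f)*(-20) = (-50 - 78)*(-20) = -128*(-20) = 2560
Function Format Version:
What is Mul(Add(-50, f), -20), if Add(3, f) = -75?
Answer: 2560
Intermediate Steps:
f = -78 (f = Add(-3, -75) = -78)
Mul(Add(-50, f), -20) = Mul(Add(-50, -78), -20) = Mul(-128, -20) = 2560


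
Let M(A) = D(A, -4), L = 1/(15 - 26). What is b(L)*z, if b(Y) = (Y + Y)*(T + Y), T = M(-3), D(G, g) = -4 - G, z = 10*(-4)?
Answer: -960/121 ≈ -7.9339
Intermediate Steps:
z = -40
L = -1/11 (L = 1/(-11) = -1/11 ≈ -0.090909)
M(A) = -4 - A
T = -1 (T = -4 - 1*(-3) = -4 + 3 = -1)
b(Y) = 2*Y*(-1 + Y) (b(Y) = (Y + Y)*(-1 + Y) = (2*Y)*(-1 + Y) = 2*Y*(-1 + Y))
b(L)*z = (2*(-1/11)*(-1 - 1/11))*(-40) = (2*(-1/11)*(-12/11))*(-40) = (24/121)*(-40) = -960/121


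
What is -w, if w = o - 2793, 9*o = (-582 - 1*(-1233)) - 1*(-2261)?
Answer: 22225/9 ≈ 2469.4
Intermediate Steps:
o = 2912/9 (o = ((-582 - 1*(-1233)) - 1*(-2261))/9 = ((-582 + 1233) + 2261)/9 = (651 + 2261)/9 = (⅑)*2912 = 2912/9 ≈ 323.56)
w = -22225/9 (w = 2912/9 - 2793 = -22225/9 ≈ -2469.4)
-w = -1*(-22225/9) = 22225/9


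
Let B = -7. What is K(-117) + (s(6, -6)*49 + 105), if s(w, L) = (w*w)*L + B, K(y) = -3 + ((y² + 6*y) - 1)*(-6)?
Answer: -88741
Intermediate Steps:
K(y) = 3 - 36*y - 6*y² (K(y) = -3 + (-1 + y² + 6*y)*(-6) = -3 + (6 - 36*y - 6*y²) = 3 - 36*y - 6*y²)
s(w, L) = -7 + L*w² (s(w, L) = (w*w)*L - 7 = w²*L - 7 = L*w² - 7 = -7 + L*w²)
K(-117) + (s(6, -6)*49 + 105) = (3 - 36*(-117) - 6*(-117)²) + ((-7 - 6*6²)*49 + 105) = (3 + 4212 - 6*13689) + ((-7 - 6*36)*49 + 105) = (3 + 4212 - 82134) + ((-7 - 216)*49 + 105) = -77919 + (-223*49 + 105) = -77919 + (-10927 + 105) = -77919 - 10822 = -88741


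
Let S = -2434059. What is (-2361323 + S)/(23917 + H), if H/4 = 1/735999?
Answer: -3529396356618/17602888087 ≈ -200.50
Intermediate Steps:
H = 4/735999 ≈ 5.4348e-6
(-2361323 + S)/(23917 + H) = (-2361323 - 2434059)/(23917 + 4/735999) = -4795382/17602888087/735999 = -4795382*735999/17602888087 = -3529396356618/17602888087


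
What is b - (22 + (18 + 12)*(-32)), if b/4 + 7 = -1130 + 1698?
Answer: 3182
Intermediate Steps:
b = 2244 (b = -28 + 4*(-1130 + 1698) = -28 + 4*568 = -28 + 2272 = 2244)
b - (22 + (18 + 12)*(-32)) = 2244 - (22 + (18 + 12)*(-32)) = 2244 - (22 + 30*(-32)) = 2244 - (22 - 960) = 2244 - 1*(-938) = 2244 + 938 = 3182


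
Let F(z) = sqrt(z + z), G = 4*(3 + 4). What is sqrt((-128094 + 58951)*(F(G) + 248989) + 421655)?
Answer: sqrt(-17215424772 - 138286*sqrt(14)) ≈ 1.3121e+5*I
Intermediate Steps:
G = 28 (G = 4*7 = 28)
F(z) = sqrt(2)*sqrt(z) (F(z) = sqrt(2*z) = sqrt(2)*sqrt(z))
sqrt((-128094 + 58951)*(F(G) + 248989) + 421655) = sqrt((-128094 + 58951)*(sqrt(2)*sqrt(28) + 248989) + 421655) = sqrt(-69143*(sqrt(2)*(2*sqrt(7)) + 248989) + 421655) = sqrt(-69143*(2*sqrt(14) + 248989) + 421655) = sqrt(-69143*(248989 + 2*sqrt(14)) + 421655) = sqrt((-17215846427 - 138286*sqrt(14)) + 421655) = sqrt(-17215424772 - 138286*sqrt(14))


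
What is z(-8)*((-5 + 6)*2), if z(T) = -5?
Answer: -10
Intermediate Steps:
z(-8)*((-5 + 6)*2) = -5*(-5 + 6)*2 = -5*2 = -10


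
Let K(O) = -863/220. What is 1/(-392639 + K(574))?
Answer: -220/86381443 ≈ -2.5468e-6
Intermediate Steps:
K(O) = -863/220 (K(O) = -863*1/220 = -863/220)
1/(-392639 + K(574)) = 1/(-392639 - 863/220) = 1/(-86381443/220) = -220/86381443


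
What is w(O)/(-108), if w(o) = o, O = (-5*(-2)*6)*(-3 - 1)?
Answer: 20/9 ≈ 2.2222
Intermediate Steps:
O = -240 (O = (10*6)*(-4) = 60*(-4) = -240)
w(O)/(-108) = -240/(-108) = -240*(-1/108) = 20/9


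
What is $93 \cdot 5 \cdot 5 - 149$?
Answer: $2176$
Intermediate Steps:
$93 \cdot 5 \cdot 5 - 149 = 93 \cdot 25 - 149 = 2325 - 149 = 2176$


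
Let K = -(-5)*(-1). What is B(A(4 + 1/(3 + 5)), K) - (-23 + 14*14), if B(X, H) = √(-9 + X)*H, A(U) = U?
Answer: -173 - 5*I*√78/4 ≈ -173.0 - 11.04*I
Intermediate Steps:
K = -5 (K = -1*5 = -5)
B(X, H) = H*√(-9 + X)
B(A(4 + 1/(3 + 5)), K) - (-23 + 14*14) = -5*√(-9 + (4 + 1/(3 + 5))) - (-23 + 14*14) = -5*√(-9 + (4 + 1/8)) - (-23 + 196) = -5*√(-9 + (4 + ⅛)) - 1*173 = -5*√(-9 + 33/8) - 173 = -5*I*√78/4 - 173 = -173 - 5*I*√78/4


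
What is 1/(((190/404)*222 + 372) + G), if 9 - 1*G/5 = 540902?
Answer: -101/273102848 ≈ -3.6982e-7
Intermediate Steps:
G = -2704465 (G = 45 - 5*540902 = 45 - 2704510 = -2704465)
1/(((190/404)*222 + 372) + G) = 1/(((190/404)*222 + 372) - 2704465) = 1/(((190*(1/404))*222 + 372) - 2704465) = 1/(((95/202)*222 + 372) - 2704465) = 1/((10545/101 + 372) - 2704465) = 1/(48117/101 - 2704465) = 1/(-273102848/101) = -101/273102848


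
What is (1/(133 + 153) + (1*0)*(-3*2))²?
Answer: 1/81796 ≈ 1.2226e-5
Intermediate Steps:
(1/(133 + 153) + (1*0)*(-3*2))² = (1/286 + 0*(-6))² = (1/286 + 0)² = (1/286)² = 1/81796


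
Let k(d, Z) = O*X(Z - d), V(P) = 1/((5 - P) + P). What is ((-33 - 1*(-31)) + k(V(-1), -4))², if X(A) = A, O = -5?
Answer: 361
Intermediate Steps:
V(P) = ⅕ (V(P) = 1/5 = ⅕)
k(d, Z) = -5*Z + 5*d (k(d, Z) = -5*(Z - d) = -5*Z + 5*d)
((-33 - 1*(-31)) + k(V(-1), -4))² = ((-33 - 1*(-31)) + (-5*(-4) + 5*(⅕)))² = ((-33 + 31) + (20 + 1))² = (-2 + 21)² = 19² = 361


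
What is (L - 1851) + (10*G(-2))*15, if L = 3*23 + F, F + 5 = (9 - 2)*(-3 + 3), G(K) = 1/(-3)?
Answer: -1837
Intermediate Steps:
G(K) = -⅓ (G(K) = 1*(-⅓) = -⅓)
F = -5 (F = -5 + (9 - 2)*(-3 + 3) = -5 + 7*0 = -5 + 0 = -5)
L = 64 (L = 3*23 - 5 = 69 - 5 = 64)
(L - 1851) + (10*G(-2))*15 = (64 - 1851) + (10*(-⅓))*15 = -1787 - 10/3*15 = -1787 - 50 = -1837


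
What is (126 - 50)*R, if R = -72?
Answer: -5472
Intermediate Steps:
(126 - 50)*R = (126 - 50)*(-72) = 76*(-72) = -5472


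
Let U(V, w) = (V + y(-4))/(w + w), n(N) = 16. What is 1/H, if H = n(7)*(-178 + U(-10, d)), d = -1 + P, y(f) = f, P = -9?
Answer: -5/14184 ≈ -0.00035251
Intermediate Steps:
d = -10 (d = -1 - 9 = -10)
U(V, w) = (-4 + V)/(2*w) (U(V, w) = (V - 4)/(w + w) = (-4 + V)/((2*w)) = (-4 + V)*(1/(2*w)) = (-4 + V)/(2*w))
H = -14184/5 (H = 16*(-178 + (½)*(-4 - 10)/(-10)) = 16*(-178 + (½)*(-⅒)*(-14)) = 16*(-178 + 7/10) = 16*(-1773/10) = -14184/5 ≈ -2836.8)
1/H = 1/(-14184/5) = -5/14184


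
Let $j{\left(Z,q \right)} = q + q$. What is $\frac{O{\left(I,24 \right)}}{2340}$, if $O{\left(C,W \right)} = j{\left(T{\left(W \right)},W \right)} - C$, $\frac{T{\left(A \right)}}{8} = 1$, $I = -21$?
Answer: $\frac{23}{780} \approx 0.029487$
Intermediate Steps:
$T{\left(A \right)} = 8$ ($T{\left(A \right)} = 8 \cdot 1 = 8$)
$j{\left(Z,q \right)} = 2 q$
$O{\left(C,W \right)} = - C + 2 W$ ($O{\left(C,W \right)} = 2 W - C = - C + 2 W$)
$\frac{O{\left(I,24 \right)}}{2340} = \frac{\left(-1\right) \left(-21\right) + 2 \cdot 24}{2340} = \left(21 + 48\right) \frac{1}{2340} = 69 \cdot \frac{1}{2340} = \frac{23}{780}$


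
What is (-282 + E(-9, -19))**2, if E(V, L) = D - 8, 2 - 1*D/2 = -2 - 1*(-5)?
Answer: 85264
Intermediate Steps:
D = -2 (D = 4 - 2*(-2 - 1*(-5)) = 4 - 2*(-2 + 5) = 4 - 2*3 = 4 - 6 = -2)
E(V, L) = -10 (E(V, L) = -2 - 8 = -10)
(-282 + E(-9, -19))**2 = (-282 - 10)**2 = (-292)**2 = 85264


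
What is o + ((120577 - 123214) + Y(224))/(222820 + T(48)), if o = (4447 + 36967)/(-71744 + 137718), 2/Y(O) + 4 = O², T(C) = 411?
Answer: 113776489336415/184726304930742 ≈ 0.61592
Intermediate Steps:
Y(O) = 2/(-4 + O²)
o = 20707/32987 (o = 41414/65974 = 41414*(1/65974) = 20707/32987 ≈ 0.62773)
o + ((120577 - 123214) + Y(224))/(222820 + T(48)) = 20707/32987 + ((120577 - 123214) + 2/(-4 + 224²))/(222820 + 411) = 20707/32987 + (-2637 + 2/(-4 + 50176))/223231 = 20707/32987 + (-2637 + 2/50172)*(1/223231) = 20707/32987 + (-2637 + 2*(1/50172))*(1/223231) = 20707/32987 + (-2637 + 1/25086)*(1/223231) = 20707/32987 - 66151781/25086*1/223231 = 20707/32987 - 66151781/5599972866 = 113776489336415/184726304930742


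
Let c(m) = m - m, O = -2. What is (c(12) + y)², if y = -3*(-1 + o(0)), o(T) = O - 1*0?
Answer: 81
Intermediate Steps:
o(T) = -2 (o(T) = -2 - 1*0 = -2 + 0 = -2)
c(m) = 0
y = 9 (y = -3*(-1 - 2) = -3*(-3) = 9)
(c(12) + y)² = (0 + 9)² = 9² = 81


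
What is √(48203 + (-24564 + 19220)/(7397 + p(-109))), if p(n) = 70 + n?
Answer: √652419751035/3679 ≈ 219.55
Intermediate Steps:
√(48203 + (-24564 + 19220)/(7397 + p(-109))) = √(48203 + (-24564 + 19220)/(7397 + (70 - 109))) = √(48203 - 5344/(7397 - 39)) = √(48203 - 5344/7358) = √(48203 - 5344*1/7358) = √(48203 - 2672/3679) = √(177336165/3679) = √652419751035/3679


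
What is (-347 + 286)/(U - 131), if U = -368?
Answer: 61/499 ≈ 0.12224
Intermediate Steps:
(-347 + 286)/(U - 131) = (-347 + 286)/(-368 - 131) = -61/(-499) = -61*(-1/499) = 61/499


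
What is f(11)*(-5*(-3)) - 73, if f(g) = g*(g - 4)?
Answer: 1082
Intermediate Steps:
f(g) = g*(-4 + g)
f(11)*(-5*(-3)) - 73 = (11*(-4 + 11))*(-5*(-3)) - 73 = (11*7)*15 - 73 = 77*15 - 73 = 1155 - 73 = 1082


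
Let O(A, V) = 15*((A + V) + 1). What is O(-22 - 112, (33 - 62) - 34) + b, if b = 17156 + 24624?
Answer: 38840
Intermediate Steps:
O(A, V) = 15 + 15*A + 15*V (O(A, V) = 15*(1 + A + V) = 15 + 15*A + 15*V)
b = 41780
O(-22 - 112, (33 - 62) - 34) + b = (15 + 15*(-22 - 112) + 15*((33 - 62) - 34)) + 41780 = (15 + 15*(-134) + 15*(-29 - 34)) + 41780 = (15 - 2010 + 15*(-63)) + 41780 = (15 - 2010 - 945) + 41780 = -2940 + 41780 = 38840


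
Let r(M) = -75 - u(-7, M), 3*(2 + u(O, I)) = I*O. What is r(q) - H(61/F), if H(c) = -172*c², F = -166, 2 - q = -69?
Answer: 2395151/20667 ≈ 115.89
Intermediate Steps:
q = 71 (q = 2 - 1*(-69) = 2 + 69 = 71)
u(O, I) = -2 + I*O/3 (u(O, I) = -2 + (I*O)/3 = -2 + I*O/3)
r(M) = -73 + 7*M/3 (r(M) = -75 - (-2 + (⅓)*M*(-7)) = -75 - (-2 - 7*M/3) = -75 + (2 + 7*M/3) = -73 + 7*M/3)
r(q) - H(61/F) = (-73 + (7/3)*71) - (-172)*(61/(-166))² = (-73 + 497/3) - (-172)*(61*(-1/166))² = 278/3 - (-172)*(-61/166)² = 278/3 - (-172)*3721/27556 = 278/3 - 1*(-160003/6889) = 278/3 + 160003/6889 = 2395151/20667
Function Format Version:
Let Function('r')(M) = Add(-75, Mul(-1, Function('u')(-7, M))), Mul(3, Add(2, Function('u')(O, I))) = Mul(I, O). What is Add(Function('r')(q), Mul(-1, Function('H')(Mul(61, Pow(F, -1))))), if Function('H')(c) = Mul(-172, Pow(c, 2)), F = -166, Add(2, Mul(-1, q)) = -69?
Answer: Rational(2395151, 20667) ≈ 115.89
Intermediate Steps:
q = 71 (q = Add(2, Mul(-1, -69)) = Add(2, 69) = 71)
Function('u')(O, I) = Add(-2, Mul(Rational(1, 3), I, O)) (Function('u')(O, I) = Add(-2, Mul(Rational(1, 3), Mul(I, O))) = Add(-2, Mul(Rational(1, 3), I, O)))
Function('r')(M) = Add(-73, Mul(Rational(7, 3), M)) (Function('r')(M) = Add(-75, Mul(-1, Add(-2, Mul(Rational(1, 3), M, -7)))) = Add(-75, Mul(-1, Add(-2, Mul(Rational(-7, 3), M)))) = Add(-75, Add(2, Mul(Rational(7, 3), M))) = Add(-73, Mul(Rational(7, 3), M)))
Add(Function('r')(q), Mul(-1, Function('H')(Mul(61, Pow(F, -1))))) = Add(Add(-73, Mul(Rational(7, 3), 71)), Mul(-1, Mul(-172, Pow(Mul(61, Pow(-166, -1)), 2)))) = Add(Add(-73, Rational(497, 3)), Mul(-1, Mul(-172, Pow(Mul(61, Rational(-1, 166)), 2)))) = Add(Rational(278, 3), Mul(-1, Mul(-172, Pow(Rational(-61, 166), 2)))) = Add(Rational(278, 3), Mul(-1, Mul(-172, Rational(3721, 27556)))) = Add(Rational(278, 3), Mul(-1, Rational(-160003, 6889))) = Add(Rational(278, 3), Rational(160003, 6889)) = Rational(2395151, 20667)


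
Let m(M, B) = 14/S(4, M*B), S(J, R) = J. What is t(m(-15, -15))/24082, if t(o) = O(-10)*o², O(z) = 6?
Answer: 147/48164 ≈ 0.0030521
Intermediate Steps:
m(M, B) = 7/2 (m(M, B) = 14/4 = 14*(¼) = 7/2)
t(o) = 6*o²
t(m(-15, -15))/24082 = (6*(7/2)²)/24082 = (6*(49/4))*(1/24082) = (147/2)*(1/24082) = 147/48164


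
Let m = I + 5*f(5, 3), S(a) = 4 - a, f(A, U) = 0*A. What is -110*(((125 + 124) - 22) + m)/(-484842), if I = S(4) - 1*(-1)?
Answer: 220/4253 ≈ 0.051728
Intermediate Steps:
f(A, U) = 0
I = 1 (I = (4 - 1*4) - 1*(-1) = (4 - 4) + 1 = 0 + 1 = 1)
m = 1 (m = 1 + 5*0 = 1 + 0 = 1)
-110*(((125 + 124) - 22) + m)/(-484842) = -110*(((125 + 124) - 22) + 1)/(-484842) = -110*((249 - 22) + 1)*(-1/484842) = -110*(227 + 1)*(-1/484842) = -110*228*(-1/484842) = -25080*(-1/484842) = 220/4253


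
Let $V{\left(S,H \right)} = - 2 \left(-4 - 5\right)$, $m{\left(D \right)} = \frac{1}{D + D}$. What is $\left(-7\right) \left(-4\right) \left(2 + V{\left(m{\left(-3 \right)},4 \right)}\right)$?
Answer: $560$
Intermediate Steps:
$m{\left(D \right)} = \frac{1}{2 D}$
$V{\left(S,H \right)} = 18$ ($V{\left(S,H \right)} = \left(-2\right) \left(-9\right) = 18$)
$\left(-7\right) \left(-4\right) \left(2 + V{\left(m{\left(-3 \right)},4 \right)}\right) = \left(-7\right) \left(-4\right) \left(2 + 18\right) = 28 \cdot 20 = 560$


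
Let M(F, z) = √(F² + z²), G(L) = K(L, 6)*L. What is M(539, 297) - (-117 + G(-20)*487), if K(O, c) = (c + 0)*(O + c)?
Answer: -818043 + 11*√3130 ≈ -8.1743e+5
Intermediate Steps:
K(O, c) = c*(O + c)
G(L) = L*(36 + 6*L) (G(L) = (6*(L + 6))*L = (6*(6 + L))*L = (36 + 6*L)*L = L*(36 + 6*L))
M(539, 297) - (-117 + G(-20)*487) = √(539² + 297²) - (-117 + (6*(-20)*(6 - 20))*487) = √(290521 + 88209) - (-117 + (6*(-20)*(-14))*487) = √378730 - (-117 + 1680*487) = 11*√3130 - (-117 + 818160) = 11*√3130 - 1*818043 = 11*√3130 - 818043 = -818043 + 11*√3130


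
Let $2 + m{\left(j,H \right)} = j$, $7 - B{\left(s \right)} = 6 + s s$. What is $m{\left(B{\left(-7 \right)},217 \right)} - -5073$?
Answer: $5023$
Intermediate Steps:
$B{\left(s \right)} = 1 - s^{2}$ ($B{\left(s \right)} = 7 - \left(6 + s s\right) = 7 - \left(6 + s^{2}\right) = 1 - s^{2}$)
$m{\left(j,H \right)} = -2 + j$
$m{\left(B{\left(-7 \right)},217 \right)} - -5073 = \left(-2 + \left(1 - \left(-7\right)^{2}\right)\right) - -5073 = \left(-2 + \left(1 - 49\right)\right) + 5073 = \left(-2 - 48\right) + 5073 = -50 + 5073 = 5023$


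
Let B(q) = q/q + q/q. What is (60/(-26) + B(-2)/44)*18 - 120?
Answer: -22983/143 ≈ -160.72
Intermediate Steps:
B(q) = 2 (B(q) = 1 + 1 = 2)
(60/(-26) + B(-2)/44)*18 - 120 = (60/(-26) + 2/44)*18 - 120 = (60*(-1/26) + 2*(1/44))*18 - 120 = (-30/13 + 1/22)*18 - 120 = -647/286*18 - 120 = -5823/143 - 120 = -22983/143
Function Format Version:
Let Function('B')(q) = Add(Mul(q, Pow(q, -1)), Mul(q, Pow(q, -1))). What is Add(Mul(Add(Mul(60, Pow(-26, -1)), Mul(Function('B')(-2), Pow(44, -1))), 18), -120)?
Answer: Rational(-22983, 143) ≈ -160.72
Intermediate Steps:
Function('B')(q) = 2 (Function('B')(q) = Add(1, 1) = 2)
Add(Mul(Add(Mul(60, Pow(-26, -1)), Mul(Function('B')(-2), Pow(44, -1))), 18), -120) = Add(Mul(Add(Mul(60, Pow(-26, -1)), Mul(2, Pow(44, -1))), 18), -120) = Add(Mul(Add(Mul(60, Rational(-1, 26)), Mul(2, Rational(1, 44))), 18), -120) = Add(Mul(Add(Rational(-30, 13), Rational(1, 22)), 18), -120) = Add(Mul(Rational(-647, 286), 18), -120) = Add(Rational(-5823, 143), -120) = Rational(-22983, 143)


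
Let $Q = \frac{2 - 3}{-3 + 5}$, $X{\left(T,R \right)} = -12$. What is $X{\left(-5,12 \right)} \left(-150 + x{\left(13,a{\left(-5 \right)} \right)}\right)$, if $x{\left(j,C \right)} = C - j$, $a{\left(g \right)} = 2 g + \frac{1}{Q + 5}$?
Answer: $\frac{6220}{3} \approx 2073.3$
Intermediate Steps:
$Q = - \frac{1}{2} \approx -0.5$
$a{\left(g \right)} = \frac{2}{9} + 2 g$ ($a{\left(g \right)} = 2 g + \frac{1}{- \frac{1}{2} + 5} = 2 g + \frac{1}{\frac{9}{2}} = 2 g + \frac{2}{9} = \frac{2}{9} + 2 g$)
$X{\left(-5,12 \right)} \left(-150 + x{\left(13,a{\left(-5 \right)} \right)}\right) = - 12 \left(-150 + \left(\left(\frac{2}{9} + 2 \left(-5\right)\right) - 13\right)\right) = - 12 \left(-150 + \left(\left(\frac{2}{9} - 10\right) - 13\right)\right) = - 12 \left(-150 - \frac{205}{9}\right) = \left(-12\right) \left(- \frac{1555}{9}\right) = \frac{6220}{3}$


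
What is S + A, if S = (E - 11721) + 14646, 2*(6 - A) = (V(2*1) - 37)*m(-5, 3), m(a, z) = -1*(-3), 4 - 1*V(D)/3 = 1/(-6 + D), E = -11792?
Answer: -70597/8 ≈ -8824.6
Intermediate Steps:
V(D) = 12 - 3/(-6 + D)
m(a, z) = 3
A = 339/8 (A = 6 - (3*(-25 + 4*(2*1))/(-6 + 2*1) - 37)*3/2 = 6 - (3*(-25 + 4*2)/(-6 + 2) - 37)*3/2 = 6 - (3*(-25 + 8)/(-4) - 37)*3/2 = 6 - (3*(-¼)*(-17) - 37)*3/2 = 6 - (51/4 - 37)*3/2 = 6 - (-97)*3/8 = 6 - ½*(-291/4) = 6 + 291/8 = 339/8 ≈ 42.375)
S = -8867 (S = (-11792 - 11721) + 14646 = -23513 + 14646 = -8867)
S + A = -8867 + 339/8 = -70597/8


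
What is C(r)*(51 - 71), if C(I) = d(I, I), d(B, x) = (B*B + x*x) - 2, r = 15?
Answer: -8960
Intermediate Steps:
d(B, x) = -2 + B² + x² (d(B, x) = (B² + x²) - 2 = -2 + B² + x²)
C(I) = -2 + 2*I² (C(I) = -2 + I² + I² = -2 + 2*I²)
C(r)*(51 - 71) = (-2 + 2*15²)*(51 - 71) = (-2 + 2*225)*(-20) = (-2 + 450)*(-20) = 448*(-20) = -8960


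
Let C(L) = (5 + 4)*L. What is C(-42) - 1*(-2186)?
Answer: 1808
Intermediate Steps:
C(L) = 9*L
C(-42) - 1*(-2186) = 9*(-42) - 1*(-2186) = -378 + 2186 = 1808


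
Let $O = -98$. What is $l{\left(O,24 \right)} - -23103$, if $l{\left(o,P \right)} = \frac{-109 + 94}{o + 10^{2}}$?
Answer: $\frac{46191}{2} \approx 23096.0$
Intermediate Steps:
$l{\left(o,P \right)} = - \frac{15}{100 + o}$ ($l{\left(o,P \right)} = - \frac{15}{o + 100} = - \frac{15}{100 + o}$)
$l{\left(O,24 \right)} - -23103 = - \frac{15}{100 - 98} - -23103 = - \frac{15}{2} + 23103 = \frac{46191}{2}$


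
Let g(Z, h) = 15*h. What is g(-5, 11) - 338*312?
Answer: -105291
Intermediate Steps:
g(-5, 11) - 338*312 = 15*11 - 338*312 = 165 - 105456 = -105291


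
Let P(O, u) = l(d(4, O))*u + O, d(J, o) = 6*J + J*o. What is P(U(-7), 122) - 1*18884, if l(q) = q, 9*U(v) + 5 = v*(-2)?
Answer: -15467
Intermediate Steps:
U(v) = -5/9 - 2*v/9 (U(v) = -5/9 + (v*(-2))/9 = -5/9 + (-2*v)/9 = -5/9 - 2*v/9)
P(O, u) = O + u*(24 + 4*O) (P(O, u) = (4*(6 + O))*u + O = (24 + 4*O)*u + O = u*(24 + 4*O) + O = O + u*(24 + 4*O))
P(U(-7), 122) - 1*18884 = ((-5/9 - 2/9*(-7)) + 4*122*(6 + (-5/9 - 2/9*(-7)))) - 1*18884 = ((-5/9 + 14/9) + 4*122*(6 + (-5/9 + 14/9))) - 18884 = (1 + 4*122*(6 + 1)) - 18884 = (1 + 4*122*7) - 18884 = (1 + 3416) - 18884 = 3417 - 18884 = -15467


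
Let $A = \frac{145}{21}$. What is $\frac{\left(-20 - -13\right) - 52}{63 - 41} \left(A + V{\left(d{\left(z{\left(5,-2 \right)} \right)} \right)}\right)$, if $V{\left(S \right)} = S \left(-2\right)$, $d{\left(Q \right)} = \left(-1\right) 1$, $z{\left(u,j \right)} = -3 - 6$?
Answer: $- \frac{1003}{42} \approx -23.881$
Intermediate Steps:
$z{\left(u,j \right)} = -9$ ($z{\left(u,j \right)} = -3 - 6 = -9$)
$d{\left(Q \right)} = -1$
$V{\left(S \right)} = - 2 S$
$A = \frac{145}{21}$ ($A = 145 \cdot \frac{1}{21} = \frac{145}{21} \approx 6.9048$)
$\frac{\left(-20 - -13\right) - 52}{63 - 41} \left(A + V{\left(d{\left(z{\left(5,-2 \right)} \right)} \right)}\right) = \frac{\left(-20 - -13\right) - 52}{63 - 41} \left(\frac{145}{21} - -2\right) = \frac{\left(-20 + 13\right) - 52}{22} \left(\frac{145}{21} + 2\right) = \left(-7 - 52\right) \frac{1}{22} \cdot \frac{187}{21} = \left(-59\right) \frac{1}{22} \cdot \frac{187}{21} = \left(- \frac{59}{22}\right) \frac{187}{21} = - \frac{1003}{42}$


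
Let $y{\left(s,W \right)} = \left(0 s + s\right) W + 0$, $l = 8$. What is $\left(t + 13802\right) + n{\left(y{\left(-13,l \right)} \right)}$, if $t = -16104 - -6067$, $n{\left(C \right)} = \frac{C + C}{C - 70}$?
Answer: $\frac{327659}{87} \approx 3766.2$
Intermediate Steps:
$y{\left(s,W \right)} = W s$ ($y{\left(s,W \right)} = \left(0 + s\right) W + 0 = s W + 0 = W s + 0 = W s$)
$n{\left(C \right)} = \frac{2 C}{-70 + C}$
$t = -10037$ ($t = -16104 + 6067 = -10037$)
$\left(t + 13802\right) + n{\left(y{\left(-13,l \right)} \right)} = \left(-10037 + 13802\right) + \frac{2 \cdot 8 \left(-13\right)}{-70 + 8 \left(-13\right)} = 3765 + 2 \left(-104\right) \frac{1}{-70 - 104} = 3765 + 2 \left(-104\right) \frac{1}{-174} = 3765 + 2 \left(-104\right) \left(- \frac{1}{174}\right) = 3765 + \frac{104}{87} = \frac{327659}{87}$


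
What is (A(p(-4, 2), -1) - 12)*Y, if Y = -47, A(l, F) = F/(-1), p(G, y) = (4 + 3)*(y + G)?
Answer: 517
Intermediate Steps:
p(G, y) = 7*G + 7*y (p(G, y) = 7*(G + y) = 7*G + 7*y)
A(l, F) = -F (A(l, F) = F*(-1) = -F)
(A(p(-4, 2), -1) - 12)*Y = (-1*(-1) - 12)*(-47) = (1 - 12)*(-47) = -11*(-47) = 517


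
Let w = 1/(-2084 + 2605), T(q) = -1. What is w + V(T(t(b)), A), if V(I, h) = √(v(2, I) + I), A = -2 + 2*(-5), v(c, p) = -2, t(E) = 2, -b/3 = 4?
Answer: 1/521 + I*√3 ≈ 0.0019194 + 1.732*I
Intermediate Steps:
b = -12 (b = -3*4 = -12)
A = -12 (A = -2 - 10 = -12)
V(I, h) = √(-2 + I)
w = 1/521 ≈ 0.0019194
w + V(T(t(b)), A) = 1/521 + √(-2 - 1) = 1/521 + √(-3) = 1/521 + I*√3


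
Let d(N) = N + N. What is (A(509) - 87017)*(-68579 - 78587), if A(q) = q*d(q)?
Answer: -63449885070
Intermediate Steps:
d(N) = 2*N
A(q) = 2*q**2 (A(q) = q*(2*q) = 2*q**2)
(A(509) - 87017)*(-68579 - 78587) = (2*509**2 - 87017)*(-68579 - 78587) = (2*259081 - 87017)*(-147166) = (518162 - 87017)*(-147166) = 431145*(-147166) = -63449885070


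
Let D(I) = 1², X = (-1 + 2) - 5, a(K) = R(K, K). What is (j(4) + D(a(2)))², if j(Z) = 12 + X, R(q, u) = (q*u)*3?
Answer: 81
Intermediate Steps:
R(q, u) = 3*q*u
a(K) = 3*K² (a(K) = 3*K*K = 3*K²)
X = -4 (X = 1 - 5 = -4)
D(I) = 1
j(Z) = 8 (j(Z) = 12 - 4 = 8)
(j(4) + D(a(2)))² = (8 + 1)² = 9² = 81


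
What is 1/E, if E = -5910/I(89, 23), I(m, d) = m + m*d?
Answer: -356/985 ≈ -0.36142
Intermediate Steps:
I(m, d) = m + d*m
E = -985/356 (E = -5910*1/(89*(1 + 23)) = -5910/(89*24) = -5910/2136 = -5910*1/2136 = -985/356 ≈ -2.7669)
1/E = 1/(-985/356) = -356/985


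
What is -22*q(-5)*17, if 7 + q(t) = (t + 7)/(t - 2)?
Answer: 19074/7 ≈ 2724.9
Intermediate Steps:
q(t) = -7 + (7 + t)/(-2 + t) (q(t) = -7 + (t + 7)/(t - 2) = -7 + (7 + t)/(-2 + t))
-22*q(-5)*17 = -66*(7 - 2*(-5))/(-2 - 5)*17 = -66*(7 + 10)/(-7)*17 = -66*(-1)*17/7*17 = -22*(-51/7)*17 = (1122/7)*17 = 19074/7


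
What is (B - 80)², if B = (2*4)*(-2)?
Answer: 9216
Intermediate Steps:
B = -16 (B = 8*(-2) = -16)
(B - 80)² = (-16 - 80)² = (-96)² = 9216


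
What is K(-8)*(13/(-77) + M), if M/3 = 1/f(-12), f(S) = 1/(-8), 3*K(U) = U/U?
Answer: -1861/231 ≈ -8.0563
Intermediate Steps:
K(U) = 1/3 (K(U) = (U/U)/3 = (1/3)*1 = 1/3)
f(S) = -1/8
M = -24 (M = 3/(-1/8) = 3*(-8) = -24)
K(-8)*(13/(-77) + M) = (13/(-77) - 24)/3 = (13*(-1/77) - 24)/3 = (-13/77 - 24)/3 = (1/3)*(-1861/77) = -1861/231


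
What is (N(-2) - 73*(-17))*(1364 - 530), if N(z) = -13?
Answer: 1024152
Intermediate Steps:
(N(-2) - 73*(-17))*(1364 - 530) = (-13 - 73*(-17))*(1364 - 530) = (-13 + 1241)*834 = 1228*834 = 1024152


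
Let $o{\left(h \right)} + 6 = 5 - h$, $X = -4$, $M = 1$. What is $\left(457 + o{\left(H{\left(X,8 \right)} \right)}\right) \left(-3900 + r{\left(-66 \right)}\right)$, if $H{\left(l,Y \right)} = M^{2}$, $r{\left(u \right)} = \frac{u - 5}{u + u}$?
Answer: $- \frac{234201695}{132} \approx -1.7743 \cdot 10^{6}$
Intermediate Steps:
$r{\left(u \right)} = \frac{-5 + u}{2 u}$
$H{\left(l,Y \right)} = 1$ ($H{\left(l,Y \right)} = 1^{2} = 1$)
$o{\left(h \right)} = -1 - h$ ($o{\left(h \right)} = -6 - \left(-5 + h\right) = -1 - h$)
$\left(457 + o{\left(H{\left(X,8 \right)} \right)}\right) \left(-3900 + r{\left(-66 \right)}\right) = \left(457 - 2\right) \left(-3900 + \frac{-5 - 66}{2 \left(-66\right)}\right) = \left(457 - 2\right) \left(-3900 + \frac{1}{2} \left(- \frac{1}{66}\right) \left(-71\right)\right) = \left(457 - 2\right) \left(-3900 + \frac{71}{132}\right) = 455 \left(- \frac{514729}{132}\right) = - \frac{234201695}{132}$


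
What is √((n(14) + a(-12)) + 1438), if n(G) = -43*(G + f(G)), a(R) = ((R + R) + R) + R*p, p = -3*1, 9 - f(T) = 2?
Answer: √535 ≈ 23.130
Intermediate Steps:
f(T) = 7 (f(T) = 9 - 1*2 = 9 - 2 = 7)
p = -3
a(R) = 0 (a(R) = ((R + R) + R) + R*(-3) = (2*R + R) - 3*R = 3*R - 3*R = 0)
n(G) = -301 - 43*G (n(G) = -43*(G + 7) = -43*(7 + G) = -301 - 43*G)
√((n(14) + a(-12)) + 1438) = √(((-301 - 43*14) + 0) + 1438) = √(((-301 - 602) + 0) + 1438) = √((-903 + 0) + 1438) = √(-903 + 1438) = √535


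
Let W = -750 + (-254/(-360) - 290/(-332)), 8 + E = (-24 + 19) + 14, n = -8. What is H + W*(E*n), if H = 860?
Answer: 25574918/3735 ≈ 6847.4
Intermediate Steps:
E = 1 (E = -8 + ((-24 + 19) + 14) = -8 + (-5 + 14) = -8 + 9 = 1)
W = -11181409/14940 (W = -750 + (-254*(-1/360) - 290*(-1/332)) = -750 + (127/180 + 145/166) = -750 + 23591/14940 = -11181409/14940 ≈ -748.42)
H + W*(E*n) = 860 - 11181409*(-8)/14940 = 860 - 11181409/14940*(-8) = 860 + 22362818/3735 = 25574918/3735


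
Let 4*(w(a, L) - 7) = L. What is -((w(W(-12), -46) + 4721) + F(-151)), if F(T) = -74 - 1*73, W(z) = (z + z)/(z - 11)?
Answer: -9139/2 ≈ -4569.5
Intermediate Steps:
W(z) = 2*z/(-11 + z) (W(z) = (2*z)/(-11 + z) = 2*z/(-11 + z))
F(T) = -147 (F(T) = -74 - 73 = -147)
w(a, L) = 7 + L/4
-((w(W(-12), -46) + 4721) + F(-151)) = -(((7 + (¼)*(-46)) + 4721) - 147) = -(((7 - 23/2) + 4721) - 147) = -((-9/2 + 4721) - 147) = -(9433/2 - 147) = -1*9139/2 = -9139/2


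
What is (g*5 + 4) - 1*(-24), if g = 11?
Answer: 83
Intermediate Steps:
(g*5 + 4) - 1*(-24) = (11*5 + 4) - 1*(-24) = (55 + 4) + 24 = 59 + 24 = 83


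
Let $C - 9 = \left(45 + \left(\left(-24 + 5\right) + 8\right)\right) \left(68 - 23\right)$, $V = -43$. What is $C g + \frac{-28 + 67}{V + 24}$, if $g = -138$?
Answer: $- \frac{4035297}{19} \approx -2.1238 \cdot 10^{5}$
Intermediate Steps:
$C = 1539$ ($C = 9 + \left(45 + \left(\left(-24 + 5\right) + 8\right)\right) \left(68 - 23\right) = 9 + \left(45 + \left(-19 + 8\right)\right) 45 = 9 + \left(45 - 11\right) 45 = 9 + 34 \cdot 45 = 9 + 1530 = 1539$)
$C g + \frac{-28 + 67}{V + 24} = 1539 \left(-138\right) + \frac{-28 + 67}{-43 + 24} = -212382 + \frac{39}{-19} = -212382 + 39 \left(- \frac{1}{19}\right) = -212382 - \frac{39}{19} = - \frac{4035297}{19}$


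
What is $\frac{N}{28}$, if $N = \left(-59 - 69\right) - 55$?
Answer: $- \frac{183}{28} \approx -6.5357$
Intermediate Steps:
$N = -183$ ($N = -128 - 55 = -183$)
$\frac{N}{28} = \frac{1}{28} \left(-183\right) = - \frac{183}{28}$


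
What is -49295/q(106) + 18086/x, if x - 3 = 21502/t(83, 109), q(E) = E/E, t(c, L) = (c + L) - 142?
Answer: -266607760/5413 ≈ -49253.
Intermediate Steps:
t(c, L) = -142 + L + c (t(c, L) = (L + c) - 142 = -142 + L + c)
q(E) = 1
x = 10826/25 (x = 3 + 21502/(-142 + 109 + 83) = 3 + 21502/50 = 3 + 21502*(1/50) = 3 + 10751/25 = 10826/25 ≈ 433.04)
-49295/q(106) + 18086/x = -49295/1 + 18086/(10826/25) = -49295*1 + 18086*(25/10826) = -49295 + 226075/5413 = -266607760/5413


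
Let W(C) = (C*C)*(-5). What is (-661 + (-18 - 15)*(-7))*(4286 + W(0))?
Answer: -1842980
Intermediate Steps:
W(C) = -5*C² (W(C) = C²*(-5) = -5*C²)
(-661 + (-18 - 15)*(-7))*(4286 + W(0)) = (-661 + (-18 - 15)*(-7))*(4286 - 5*0²) = (-661 - 33*(-7))*(4286 - 5*0) = (-661 + 231)*(4286 + 0) = -430*4286 = -1842980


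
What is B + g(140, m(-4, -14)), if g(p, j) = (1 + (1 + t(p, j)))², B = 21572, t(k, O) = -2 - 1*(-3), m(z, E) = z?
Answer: 21581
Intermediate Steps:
t(k, O) = 1 (t(k, O) = -2 + 3 = 1)
g(p, j) = 9 (g(p, j) = (1 + (1 + 1))² = (1 + 2)² = 3² = 9)
B + g(140, m(-4, -14)) = 21572 + 9 = 21581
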